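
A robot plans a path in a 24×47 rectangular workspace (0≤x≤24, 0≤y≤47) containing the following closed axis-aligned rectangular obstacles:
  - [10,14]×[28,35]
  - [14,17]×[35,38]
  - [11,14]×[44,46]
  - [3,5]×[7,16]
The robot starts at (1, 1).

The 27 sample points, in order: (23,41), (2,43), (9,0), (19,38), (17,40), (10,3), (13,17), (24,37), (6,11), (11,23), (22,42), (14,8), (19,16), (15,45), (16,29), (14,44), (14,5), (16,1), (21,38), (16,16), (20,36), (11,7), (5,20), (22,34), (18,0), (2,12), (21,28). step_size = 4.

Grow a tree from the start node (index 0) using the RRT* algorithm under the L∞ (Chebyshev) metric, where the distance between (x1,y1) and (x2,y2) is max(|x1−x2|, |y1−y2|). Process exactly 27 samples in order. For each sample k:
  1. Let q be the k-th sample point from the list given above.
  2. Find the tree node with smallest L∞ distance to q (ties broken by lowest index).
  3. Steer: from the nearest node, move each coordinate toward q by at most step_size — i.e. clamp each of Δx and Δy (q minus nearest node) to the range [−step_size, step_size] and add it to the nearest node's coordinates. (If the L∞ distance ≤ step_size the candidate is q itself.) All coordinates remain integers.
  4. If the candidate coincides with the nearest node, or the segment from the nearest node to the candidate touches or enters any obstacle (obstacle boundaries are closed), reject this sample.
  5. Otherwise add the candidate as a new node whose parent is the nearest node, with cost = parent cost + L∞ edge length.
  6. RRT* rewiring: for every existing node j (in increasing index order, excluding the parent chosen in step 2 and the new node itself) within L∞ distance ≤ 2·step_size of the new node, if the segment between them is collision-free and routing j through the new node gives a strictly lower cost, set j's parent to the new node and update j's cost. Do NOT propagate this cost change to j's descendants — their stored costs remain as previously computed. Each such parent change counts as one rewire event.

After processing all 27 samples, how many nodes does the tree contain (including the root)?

1. q=(23,41) nearest=0 d=40 new=(5,5) → add node 1 parent=0 cost=4
2. q=(2,43) nearest=1 d=38 new=(2,9) → blocked by [3,5]×[7,16], reject
3. q=(9,0) nearest=1 d=5 new=(9,1) → add node 2 parent=1 cost=8
4. q=(19,38) nearest=1 d=33 new=(9,9) → add node 3 parent=1 cost=8
5. q=(17,40) nearest=3 d=31 new=(13,13) → add node 4 parent=3 cost=12
6. q=(10,3) nearest=2 d=2 new=(10,3) → add node 5 parent=2 cost=10
7. q=(13,17) nearest=4 d=4 new=(13,17) → add node 6 parent=4 cost=16
8. q=(24,37) nearest=6 d=20 new=(17,21) → add node 7 parent=6 cost=20
9. q=(6,11) nearest=3 d=3 new=(6,11) → add node 8 parent=3 cost=11
10. q=(11,23) nearest=6 d=6 new=(11,21) → add node 9 parent=6 cost=20
11. q=(22,42) nearest=7 d=21 new=(21,25) → add node 10 parent=7 cost=24
12. q=(14,8) nearest=3 d=5 new=(13,8) → add node 11 parent=3 cost=12
13. q=(19,16) nearest=7 d=5 new=(19,17) → add node 12 parent=7 cost=24
14. q=(15,45) nearest=10 d=20 new=(17,29) → add node 13 parent=10 cost=28
15. q=(16,29) nearest=13 d=1 new=(16,29) → add node 14 parent=13 cost=29
16. q=(14,44) nearest=13 d=15 new=(14,33) → blocked by [10,14]×[28,35], reject
17. q=(14,5) nearest=11 d=3 new=(14,5) → add node 15 parent=11 cost=15
18. q=(16,1) nearest=15 d=4 new=(16,1) → add node 16 parent=15 cost=19
19. q=(21,38) nearest=13 d=9 new=(21,33) → add node 17 parent=13 cost=32
20. q=(16,16) nearest=4 d=3 new=(16,16) → add node 18 parent=4 cost=15; rewire 12→18 (18<24)
21. q=(20,36) nearest=17 d=3 new=(20,36) → add node 19 parent=17 cost=35
22. q=(11,7) nearest=3 d=2 new=(11,7) → add node 20 parent=3 cost=10; rewire 15→20 (13<15); rewire 16→20 (16<19)
23. q=(5,20) nearest=9 d=6 new=(7,20) → add node 21 parent=9 cost=24
24. q=(22,34) nearest=17 d=1 new=(22,34) → add node 22 parent=17 cost=33
25. q=(18,0) nearest=16 d=2 new=(18,0) → add node 23 parent=16 cost=18
26. q=(2,12) nearest=8 d=4 new=(2,12) → blocked by [3,5]×[7,16], reject
27. q=(21,28) nearest=10 d=3 new=(21,28) → add node 24 parent=10 cost=27

Node count: 25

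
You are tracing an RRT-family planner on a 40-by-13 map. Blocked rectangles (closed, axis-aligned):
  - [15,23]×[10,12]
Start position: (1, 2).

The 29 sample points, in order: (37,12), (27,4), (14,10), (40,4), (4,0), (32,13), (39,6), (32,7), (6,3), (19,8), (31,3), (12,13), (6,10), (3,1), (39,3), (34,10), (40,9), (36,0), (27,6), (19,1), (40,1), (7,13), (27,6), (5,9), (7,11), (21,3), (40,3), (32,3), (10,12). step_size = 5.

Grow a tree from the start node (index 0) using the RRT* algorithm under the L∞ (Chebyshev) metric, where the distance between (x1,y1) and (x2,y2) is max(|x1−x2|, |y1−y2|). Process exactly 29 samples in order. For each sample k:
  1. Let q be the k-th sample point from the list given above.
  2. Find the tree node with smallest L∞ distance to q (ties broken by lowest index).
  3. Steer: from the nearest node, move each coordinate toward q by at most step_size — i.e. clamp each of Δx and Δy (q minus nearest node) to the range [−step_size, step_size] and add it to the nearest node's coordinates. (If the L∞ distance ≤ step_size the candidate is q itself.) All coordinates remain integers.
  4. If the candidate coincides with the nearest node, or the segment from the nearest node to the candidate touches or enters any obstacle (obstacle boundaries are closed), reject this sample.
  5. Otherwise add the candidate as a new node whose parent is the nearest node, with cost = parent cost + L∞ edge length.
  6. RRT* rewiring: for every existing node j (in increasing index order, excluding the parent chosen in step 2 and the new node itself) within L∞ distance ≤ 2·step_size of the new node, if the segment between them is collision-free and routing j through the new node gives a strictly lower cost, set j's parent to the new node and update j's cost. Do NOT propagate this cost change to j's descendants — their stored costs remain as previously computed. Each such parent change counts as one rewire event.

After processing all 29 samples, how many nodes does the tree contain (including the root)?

1. q=(37,12) nearest=0 d=36 new=(6,7) → add node 1 parent=0 cost=5
2. q=(27,4) nearest=1 d=21 new=(11,4) → add node 2 parent=1 cost=10
3. q=(14,10) nearest=2 d=6 new=(14,9) → add node 3 parent=2 cost=15
4. q=(40,4) nearest=3 d=26 new=(19,4) → add node 4 parent=3 cost=20
5. q=(4,0) nearest=0 d=3 new=(4,0) → add node 5 parent=0 cost=3; rewire 3→5 (13<15)
6. q=(32,13) nearest=4 d=13 new=(24,9) → add node 6 parent=4 cost=25
7. q=(39,6) nearest=6 d=15 new=(29,6) → add node 7 parent=6 cost=30
8. q=(32,7) nearest=7 d=3 new=(32,7) → add node 8 parent=7 cost=33
9. q=(6,3) nearest=5 d=3 new=(6,3) → add node 9 parent=5 cost=6
10. q=(19,8) nearest=4 d=4 new=(19,8) → add node 10 parent=4 cost=24
11. q=(31,3) nearest=7 d=3 new=(31,3) → add node 11 parent=7 cost=33
12. q=(12,13) nearest=3 d=4 new=(12,13) → add node 12 parent=3 cost=17
13. q=(6,10) nearest=1 d=3 new=(6,10) → add node 13 parent=1 cost=8; rewire 12→13 (14<17)
14. q=(3,1) nearest=5 d=1 new=(3,1) → add node 14 parent=5 cost=4
15. q=(39,3) nearest=8 d=7 new=(37,3) → add node 15 parent=8 cost=38
16. q=(34,10) nearest=8 d=3 new=(34,10) → add node 16 parent=8 cost=36
17. q=(40,9) nearest=15 d=6 new=(40,8) → add node 17 parent=15 cost=43
18. q=(36,0) nearest=15 d=3 new=(36,0) → add node 18 parent=15 cost=41
19. q=(27,6) nearest=7 d=2 new=(27,6) → add node 19 parent=7 cost=32
20. q=(19,1) nearest=4 d=3 new=(19,1) → add node 20 parent=4 cost=23; rewire 19→20 (31<32)
21. q=(40,1) nearest=15 d=3 new=(40,1) → add node 21 parent=15 cost=41
22. q=(7,13) nearest=13 d=3 new=(7,13) → add node 22 parent=13 cost=11
23. q=(27,6) nearest=19 d=0 → coincident, reject
24. q=(5,9) nearest=13 d=1 new=(5,9) → add node 23 parent=13 cost=9
25. q=(7,11) nearest=13 d=1 new=(7,11) → add node 24 parent=13 cost=9
26. q=(21,3) nearest=4 d=2 new=(21,3) → add node 25 parent=4 cost=22; rewire 11→25 (32<33); rewire 19→25 (28<31)
27. q=(40,3) nearest=21 d=2 new=(40,3) → add node 26 parent=21 cost=43
28. q=(32,3) nearest=11 d=1 new=(32,3) → add node 27 parent=11 cost=33; rewire 17→27 (41<43); rewire 18→27 (37<41); rewire 26→27 (41<43)
29. q=(10,12) nearest=12 d=2 new=(10,12) → add node 28 parent=12 cost=16

Node count: 29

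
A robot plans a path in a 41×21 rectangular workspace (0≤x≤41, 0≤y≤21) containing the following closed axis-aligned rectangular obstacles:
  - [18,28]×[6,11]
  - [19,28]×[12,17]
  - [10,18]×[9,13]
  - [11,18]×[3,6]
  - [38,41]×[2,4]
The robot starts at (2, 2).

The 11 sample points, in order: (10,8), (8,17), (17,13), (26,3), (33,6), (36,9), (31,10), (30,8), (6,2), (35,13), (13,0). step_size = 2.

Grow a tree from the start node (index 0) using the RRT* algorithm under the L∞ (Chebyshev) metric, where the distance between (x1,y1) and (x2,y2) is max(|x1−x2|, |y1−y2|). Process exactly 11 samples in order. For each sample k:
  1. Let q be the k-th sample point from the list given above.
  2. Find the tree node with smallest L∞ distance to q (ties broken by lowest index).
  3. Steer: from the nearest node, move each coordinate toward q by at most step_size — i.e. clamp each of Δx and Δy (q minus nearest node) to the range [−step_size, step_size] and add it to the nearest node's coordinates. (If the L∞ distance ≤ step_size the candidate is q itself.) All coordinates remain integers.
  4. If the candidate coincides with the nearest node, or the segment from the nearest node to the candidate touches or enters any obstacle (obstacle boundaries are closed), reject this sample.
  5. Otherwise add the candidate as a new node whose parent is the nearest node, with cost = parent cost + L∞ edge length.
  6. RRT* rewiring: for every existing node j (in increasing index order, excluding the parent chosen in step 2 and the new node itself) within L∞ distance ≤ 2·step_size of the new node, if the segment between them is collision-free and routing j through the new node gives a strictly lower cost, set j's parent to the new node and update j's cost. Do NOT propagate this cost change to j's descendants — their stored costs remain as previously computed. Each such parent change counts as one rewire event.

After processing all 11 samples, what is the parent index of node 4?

Parent of node 4: 3

1. q=(10,8) nearest=0 d=8 new=(4,4) → add node 1 parent=0 cost=2
2. q=(8,17) nearest=1 d=13 new=(6,6) → add node 2 parent=1 cost=4
3. q=(17,13) nearest=2 d=11 new=(8,8) → add node 3 parent=2 cost=6
4. q=(26,3) nearest=3 d=18 new=(10,6) → add node 4 parent=3 cost=8
5. q=(33,6) nearest=4 d=23 new=(12,6) → blocked by [11,18]×[3,6], reject
6. q=(36,9) nearest=4 d=26 new=(12,8) → add node 5 parent=4 cost=10
7. q=(31,10) nearest=5 d=19 new=(14,10) → blocked by [10,18]×[9,13], reject
8. q=(30,8) nearest=5 d=18 new=(14,8) → add node 6 parent=5 cost=12
9. q=(6,2) nearest=1 d=2 new=(6,2) → add node 7 parent=1 cost=4
10. q=(35,13) nearest=6 d=21 new=(16,10) → blocked by [10,18]×[9,13], reject
11. q=(13,0) nearest=4 d=6 new=(12,4) → blocked by [11,18]×[3,6], reject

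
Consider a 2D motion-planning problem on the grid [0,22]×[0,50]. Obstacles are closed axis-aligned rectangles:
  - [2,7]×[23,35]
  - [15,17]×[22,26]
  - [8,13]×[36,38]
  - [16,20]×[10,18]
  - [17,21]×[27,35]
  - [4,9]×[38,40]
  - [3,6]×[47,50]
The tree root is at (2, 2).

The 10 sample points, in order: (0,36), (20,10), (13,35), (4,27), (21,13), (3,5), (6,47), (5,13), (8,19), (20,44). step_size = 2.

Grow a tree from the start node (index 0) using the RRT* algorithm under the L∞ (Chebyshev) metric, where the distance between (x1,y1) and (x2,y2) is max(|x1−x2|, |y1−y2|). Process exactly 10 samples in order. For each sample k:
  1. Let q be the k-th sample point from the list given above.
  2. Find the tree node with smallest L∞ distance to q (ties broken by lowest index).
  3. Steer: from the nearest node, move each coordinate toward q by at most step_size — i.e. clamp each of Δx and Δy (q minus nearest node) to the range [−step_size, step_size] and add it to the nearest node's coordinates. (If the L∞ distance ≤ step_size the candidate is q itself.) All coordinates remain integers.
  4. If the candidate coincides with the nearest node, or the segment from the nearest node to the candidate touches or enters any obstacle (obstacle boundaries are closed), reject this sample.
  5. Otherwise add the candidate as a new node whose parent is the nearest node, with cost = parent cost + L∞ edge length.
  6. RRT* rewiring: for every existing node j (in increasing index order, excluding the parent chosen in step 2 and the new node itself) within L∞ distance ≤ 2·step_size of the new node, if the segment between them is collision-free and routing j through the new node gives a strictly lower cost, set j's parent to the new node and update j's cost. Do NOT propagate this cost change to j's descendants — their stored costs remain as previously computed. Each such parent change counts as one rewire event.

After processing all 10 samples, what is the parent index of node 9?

Parent of node 9: 8

1. q=(0,36) nearest=0 d=34 new=(0,4) → add node 1 parent=0 cost=2
2. q=(20,10) nearest=0 d=18 new=(4,4) → add node 2 parent=0 cost=2
3. q=(13,35) nearest=1 d=31 new=(2,6) → add node 3 parent=1 cost=4
4. q=(4,27) nearest=3 d=21 new=(4,8) → add node 4 parent=3 cost=6
5. q=(21,13) nearest=2 d=17 new=(6,6) → add node 5 parent=2 cost=4
6. q=(3,5) nearest=2 d=1 new=(3,5) → add node 6 parent=2 cost=3
7. q=(6,47) nearest=4 d=39 new=(6,10) → add node 7 parent=4 cost=8
8. q=(5,13) nearest=7 d=3 new=(5,12) → add node 8 parent=7 cost=10
9. q=(8,19) nearest=8 d=7 new=(7,14) → add node 9 parent=8 cost=12
10. q=(20,44) nearest=9 d=30 new=(9,16) → add node 10 parent=9 cost=14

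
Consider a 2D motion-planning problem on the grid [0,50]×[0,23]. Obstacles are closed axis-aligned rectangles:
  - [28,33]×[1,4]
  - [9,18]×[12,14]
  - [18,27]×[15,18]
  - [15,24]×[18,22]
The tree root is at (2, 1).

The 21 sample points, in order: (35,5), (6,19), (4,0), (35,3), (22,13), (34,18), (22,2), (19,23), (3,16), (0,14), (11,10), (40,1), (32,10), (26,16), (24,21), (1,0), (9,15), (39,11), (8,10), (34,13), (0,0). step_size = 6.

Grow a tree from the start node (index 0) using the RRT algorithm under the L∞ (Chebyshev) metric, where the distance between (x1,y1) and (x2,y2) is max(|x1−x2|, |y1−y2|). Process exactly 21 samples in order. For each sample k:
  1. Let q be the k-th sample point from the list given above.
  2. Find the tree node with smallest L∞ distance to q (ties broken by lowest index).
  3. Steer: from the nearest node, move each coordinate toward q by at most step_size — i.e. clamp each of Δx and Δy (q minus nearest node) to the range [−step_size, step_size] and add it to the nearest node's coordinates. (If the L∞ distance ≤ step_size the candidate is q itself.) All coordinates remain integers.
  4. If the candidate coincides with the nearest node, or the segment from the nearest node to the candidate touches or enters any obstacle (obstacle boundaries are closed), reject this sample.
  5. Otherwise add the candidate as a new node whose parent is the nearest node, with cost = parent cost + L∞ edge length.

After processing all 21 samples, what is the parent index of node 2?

Parent of node 2: 1

1. q=(35,5) nearest=0 d=33 new=(8,5) → add node 1 parent=0 cost=6
2. q=(6,19) nearest=1 d=14 new=(6,11) → add node 2 parent=1 cost=12
3. q=(4,0) nearest=0 d=2 new=(4,0) → add node 3 parent=0 cost=2
4. q=(35,3) nearest=1 d=27 new=(14,3) → add node 4 parent=1 cost=12
5. q=(22,13) nearest=4 d=10 new=(20,9) → add node 5 parent=4 cost=18
6. q=(34,18) nearest=5 d=14 new=(26,15) → blocked by [18,27]×[15,18], reject
7. q=(22,2) nearest=5 d=7 new=(22,3) → add node 6 parent=5 cost=24
8. q=(19,23) nearest=2 d=13 new=(12,17) → blocked by [9,18]×[12,14], reject
9. q=(3,16) nearest=2 d=5 new=(3,16) → add node 7 parent=2 cost=17
10. q=(0,14) nearest=7 d=3 new=(0,14) → add node 8 parent=7 cost=20
11. q=(11,10) nearest=1 d=5 new=(11,10) → add node 9 parent=1 cost=11
12. q=(40,1) nearest=6 d=18 new=(28,1) → blocked by [28,33]×[1,4], reject
13. q=(32,10) nearest=6 d=10 new=(28,9) → add node 10 parent=6 cost=30
14. q=(26,16) nearest=5 d=7 new=(26,15) → blocked by [18,27]×[15,18], reject
15. q=(24,21) nearest=5 d=12 new=(24,15) → blocked by [18,27]×[15,18], reject
16. q=(1,0) nearest=0 d=1 new=(1,0) → add node 11 parent=0 cost=1
17. q=(9,15) nearest=2 d=4 new=(9,15) → add node 12 parent=2 cost=16
18. q=(39,11) nearest=10 d=11 new=(34,11) → add node 13 parent=10 cost=36
19. q=(8,10) nearest=2 d=2 new=(8,10) → add node 14 parent=2 cost=14
20. q=(34,13) nearest=13 d=2 new=(34,13) → add node 15 parent=13 cost=38
21. q=(0,0) nearest=11 d=1 new=(0,0) → add node 16 parent=11 cost=2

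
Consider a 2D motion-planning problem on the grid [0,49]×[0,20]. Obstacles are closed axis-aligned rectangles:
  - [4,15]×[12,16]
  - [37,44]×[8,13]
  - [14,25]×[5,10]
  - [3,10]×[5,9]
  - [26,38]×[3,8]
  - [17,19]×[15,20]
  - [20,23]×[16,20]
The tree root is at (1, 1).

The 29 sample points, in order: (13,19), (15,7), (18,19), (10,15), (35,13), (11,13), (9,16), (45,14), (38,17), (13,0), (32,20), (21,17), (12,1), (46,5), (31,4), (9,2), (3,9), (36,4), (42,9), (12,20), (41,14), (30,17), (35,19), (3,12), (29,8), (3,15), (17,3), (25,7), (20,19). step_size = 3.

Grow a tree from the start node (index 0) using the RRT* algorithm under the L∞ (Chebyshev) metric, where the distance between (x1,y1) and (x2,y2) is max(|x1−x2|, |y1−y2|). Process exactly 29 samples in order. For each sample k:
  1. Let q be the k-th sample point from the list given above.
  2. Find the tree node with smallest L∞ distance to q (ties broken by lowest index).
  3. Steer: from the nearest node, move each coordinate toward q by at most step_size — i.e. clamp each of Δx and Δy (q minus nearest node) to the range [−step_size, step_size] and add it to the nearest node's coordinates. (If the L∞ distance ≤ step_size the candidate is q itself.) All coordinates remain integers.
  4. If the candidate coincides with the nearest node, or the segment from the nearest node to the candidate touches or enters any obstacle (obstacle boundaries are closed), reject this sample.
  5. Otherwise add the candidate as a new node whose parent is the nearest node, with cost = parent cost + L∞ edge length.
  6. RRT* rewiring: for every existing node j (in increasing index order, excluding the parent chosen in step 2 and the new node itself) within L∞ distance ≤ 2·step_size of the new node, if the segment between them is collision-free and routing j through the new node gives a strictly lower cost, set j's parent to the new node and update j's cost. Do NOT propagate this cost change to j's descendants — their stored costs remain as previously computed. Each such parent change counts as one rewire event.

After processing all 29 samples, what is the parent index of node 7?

1. q=(13,19) nearest=0 d=18 new=(4,4) → add node 1 parent=0 cost=3
2. q=(15,7) nearest=1 d=11 new=(7,7) → blocked by [3,10]×[5,9], reject
3. q=(18,19) nearest=1 d=15 new=(7,7) → blocked by [3,10]×[5,9], reject
4. q=(10,15) nearest=1 d=11 new=(7,7) → blocked by [3,10]×[5,9], reject
5. q=(35,13) nearest=1 d=31 new=(7,7) → blocked by [3,10]×[5,9], reject
6. q=(11,13) nearest=1 d=9 new=(7,7) → blocked by [3,10]×[5,9], reject
7. q=(9,16) nearest=1 d=12 new=(7,7) → blocked by [3,10]×[5,9], reject
8. q=(45,14) nearest=1 d=41 new=(7,7) → blocked by [3,10]×[5,9], reject
9. q=(38,17) nearest=1 d=34 new=(7,7) → blocked by [3,10]×[5,9], reject
10. q=(13,0) nearest=1 d=9 new=(7,1) → add node 2 parent=1 cost=6
11. q=(32,20) nearest=2 d=25 new=(10,4) → add node 3 parent=2 cost=9
12. q=(21,17) nearest=3 d=13 new=(13,7) → add node 4 parent=3 cost=12
13. q=(12,1) nearest=3 d=3 new=(12,1) → add node 5 parent=3 cost=12
14. q=(46,5) nearest=4 d=33 new=(16,5) → blocked by [14,25]×[5,10], reject
15. q=(31,4) nearest=4 d=18 new=(16,4) → blocked by [14,25]×[5,10], reject
16. q=(9,2) nearest=2 d=2 new=(9,2) → add node 6 parent=2 cost=8; rewire 5→6 (11<12)
17. q=(3,9) nearest=1 d=5 new=(3,7) → blocked by [3,10]×[5,9], reject
18. q=(36,4) nearest=4 d=23 new=(16,4) → blocked by [14,25]×[5,10], reject
19. q=(42,9) nearest=4 d=29 new=(16,9) → blocked by [14,25]×[5,10], reject
20. q=(12,20) nearest=4 d=13 new=(12,10) → add node 7 parent=4 cost=15
21. q=(41,14) nearest=4 d=28 new=(16,10) → blocked by [14,25]×[5,10], reject
22. q=(30,17) nearest=4 d=17 new=(16,10) → blocked by [14,25]×[5,10], reject
23. q=(35,19) nearest=4 d=22 new=(16,10) → blocked by [14,25]×[5,10], reject
24. q=(3,12) nearest=1 d=8 new=(3,7) → blocked by [3,10]×[5,9], reject
25. q=(29,8) nearest=4 d=16 new=(16,8) → blocked by [14,25]×[5,10], reject
26. q=(3,15) nearest=7 d=9 new=(9,13) → blocked by [4,15]×[12,16], reject
27. q=(17,3) nearest=4 d=4 new=(16,4) → blocked by [14,25]×[5,10], reject
28. q=(25,7) nearest=4 d=12 new=(16,7) → blocked by [14,25]×[5,10], reject
29. q=(20,19) nearest=7 d=9 new=(15,13) → blocked by [4,15]×[12,16], reject

Parent of node 7: 4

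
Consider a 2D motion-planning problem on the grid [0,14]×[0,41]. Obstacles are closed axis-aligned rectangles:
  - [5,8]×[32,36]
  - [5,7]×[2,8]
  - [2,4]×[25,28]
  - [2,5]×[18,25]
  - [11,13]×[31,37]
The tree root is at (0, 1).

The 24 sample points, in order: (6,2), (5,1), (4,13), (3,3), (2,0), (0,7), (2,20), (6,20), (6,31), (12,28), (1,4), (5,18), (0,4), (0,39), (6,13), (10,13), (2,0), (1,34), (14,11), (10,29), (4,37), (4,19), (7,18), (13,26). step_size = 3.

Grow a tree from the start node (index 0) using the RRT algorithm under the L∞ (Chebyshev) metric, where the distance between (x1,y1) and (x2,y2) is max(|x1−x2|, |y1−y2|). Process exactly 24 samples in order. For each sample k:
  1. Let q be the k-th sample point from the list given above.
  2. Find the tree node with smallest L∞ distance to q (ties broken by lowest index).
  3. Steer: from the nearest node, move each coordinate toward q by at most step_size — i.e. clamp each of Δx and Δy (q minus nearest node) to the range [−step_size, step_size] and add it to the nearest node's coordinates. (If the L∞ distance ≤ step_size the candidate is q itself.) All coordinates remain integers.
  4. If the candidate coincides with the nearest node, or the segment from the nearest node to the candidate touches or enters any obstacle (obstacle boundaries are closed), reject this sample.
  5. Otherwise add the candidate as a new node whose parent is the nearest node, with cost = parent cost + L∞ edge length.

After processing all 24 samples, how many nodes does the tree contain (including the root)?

Node count: 21

1. q=(6,2) nearest=0 d=6 new=(3,2) → add node 1 parent=0 cost=3
2. q=(5,1) nearest=1 d=2 new=(5,1) → add node 2 parent=1 cost=5
3. q=(4,13) nearest=1 d=11 new=(4,5) → add node 3 parent=1 cost=6
4. q=(3,3) nearest=1 d=1 new=(3,3) → add node 4 parent=1 cost=4
5. q=(2,0) nearest=0 d=2 new=(2,0) → add node 5 parent=0 cost=2
6. q=(0,7) nearest=3 d=4 new=(1,7) → add node 6 parent=3 cost=9
7. q=(2,20) nearest=6 d=13 new=(2,10) → add node 7 parent=6 cost=12
8. q=(6,20) nearest=7 d=10 new=(5,13) → add node 8 parent=7 cost=15
9. q=(6,31) nearest=8 d=18 new=(6,16) → add node 9 parent=8 cost=18
10. q=(12,28) nearest=9 d=12 new=(9,19) → add node 10 parent=9 cost=21
11. q=(1,4) nearest=1 d=2 new=(1,4) → add node 11 parent=1 cost=5
12. q=(5,18) nearest=9 d=2 new=(5,18) → blocked by [2,5]×[18,25], reject
13. q=(0,4) nearest=11 d=1 new=(0,4) → add node 12 parent=11 cost=6
14. q=(0,39) nearest=10 d=20 new=(6,22) → add node 13 parent=10 cost=24
15. q=(6,13) nearest=8 d=1 new=(6,13) → add node 14 parent=8 cost=16
16. q=(10,13) nearest=9 d=4 new=(9,13) → add node 15 parent=9 cost=21
17. q=(2,0) nearest=5 d=0 → coincident, reject
18. q=(1,34) nearest=13 d=12 new=(3,25) → blocked by [2,4]×[25,28], reject
19. q=(14,11) nearest=15 d=5 new=(12,11) → add node 16 parent=15 cost=24
20. q=(10,29) nearest=13 d=7 new=(9,25) → add node 17 parent=13 cost=27
21. q=(4,37) nearest=17 d=12 new=(6,28) → add node 18 parent=17 cost=30
22. q=(4,19) nearest=9 d=3 new=(4,19) → blocked by [2,5]×[18,25], reject
23. q=(7,18) nearest=9 d=2 new=(7,18) → add node 19 parent=9 cost=20
24. q=(13,26) nearest=17 d=4 new=(12,26) → add node 20 parent=17 cost=30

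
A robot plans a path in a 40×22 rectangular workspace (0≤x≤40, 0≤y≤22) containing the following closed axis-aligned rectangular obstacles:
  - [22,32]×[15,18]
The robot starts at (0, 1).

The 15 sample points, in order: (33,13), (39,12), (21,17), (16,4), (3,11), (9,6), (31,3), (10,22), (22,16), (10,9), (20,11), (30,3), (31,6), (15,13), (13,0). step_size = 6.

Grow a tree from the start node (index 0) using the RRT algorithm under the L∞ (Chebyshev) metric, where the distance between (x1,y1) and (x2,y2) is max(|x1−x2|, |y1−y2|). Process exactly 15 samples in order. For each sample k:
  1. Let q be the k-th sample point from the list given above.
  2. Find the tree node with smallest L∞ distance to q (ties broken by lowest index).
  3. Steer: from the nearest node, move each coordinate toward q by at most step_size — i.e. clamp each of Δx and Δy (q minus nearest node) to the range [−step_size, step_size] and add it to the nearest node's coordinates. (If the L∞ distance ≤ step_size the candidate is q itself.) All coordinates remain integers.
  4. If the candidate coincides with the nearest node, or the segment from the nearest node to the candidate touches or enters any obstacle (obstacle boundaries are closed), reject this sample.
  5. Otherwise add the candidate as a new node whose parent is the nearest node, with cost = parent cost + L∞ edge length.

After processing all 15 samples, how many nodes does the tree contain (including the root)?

Node count: 15

1. q=(33,13) nearest=0 d=33 new=(6,7) → add node 1 parent=0 cost=6
2. q=(39,12) nearest=1 d=33 new=(12,12) → add node 2 parent=1 cost=12
3. q=(21,17) nearest=2 d=9 new=(18,17) → add node 3 parent=2 cost=18
4. q=(16,4) nearest=2 d=8 new=(16,6) → add node 4 parent=2 cost=18
5. q=(3,11) nearest=1 d=4 new=(3,11) → add node 5 parent=1 cost=10
6. q=(9,6) nearest=1 d=3 new=(9,6) → add node 6 parent=1 cost=9
7. q=(31,3) nearest=3 d=14 new=(24,11) → add node 7 parent=3 cost=24
8. q=(10,22) nearest=3 d=8 new=(12,22) → add node 8 parent=3 cost=24
9. q=(22,16) nearest=3 d=4 new=(22,16) → blocked by [22,32]×[15,18], reject
10. q=(10,9) nearest=2 d=3 new=(10,9) → add node 9 parent=2 cost=15
11. q=(20,11) nearest=7 d=4 new=(20,11) → add node 10 parent=7 cost=28
12. q=(30,3) nearest=7 d=8 new=(30,5) → add node 11 parent=7 cost=30
13. q=(31,6) nearest=11 d=1 new=(31,6) → add node 12 parent=11 cost=31
14. q=(15,13) nearest=2 d=3 new=(15,13) → add node 13 parent=2 cost=15
15. q=(13,0) nearest=4 d=6 new=(13,0) → add node 14 parent=4 cost=24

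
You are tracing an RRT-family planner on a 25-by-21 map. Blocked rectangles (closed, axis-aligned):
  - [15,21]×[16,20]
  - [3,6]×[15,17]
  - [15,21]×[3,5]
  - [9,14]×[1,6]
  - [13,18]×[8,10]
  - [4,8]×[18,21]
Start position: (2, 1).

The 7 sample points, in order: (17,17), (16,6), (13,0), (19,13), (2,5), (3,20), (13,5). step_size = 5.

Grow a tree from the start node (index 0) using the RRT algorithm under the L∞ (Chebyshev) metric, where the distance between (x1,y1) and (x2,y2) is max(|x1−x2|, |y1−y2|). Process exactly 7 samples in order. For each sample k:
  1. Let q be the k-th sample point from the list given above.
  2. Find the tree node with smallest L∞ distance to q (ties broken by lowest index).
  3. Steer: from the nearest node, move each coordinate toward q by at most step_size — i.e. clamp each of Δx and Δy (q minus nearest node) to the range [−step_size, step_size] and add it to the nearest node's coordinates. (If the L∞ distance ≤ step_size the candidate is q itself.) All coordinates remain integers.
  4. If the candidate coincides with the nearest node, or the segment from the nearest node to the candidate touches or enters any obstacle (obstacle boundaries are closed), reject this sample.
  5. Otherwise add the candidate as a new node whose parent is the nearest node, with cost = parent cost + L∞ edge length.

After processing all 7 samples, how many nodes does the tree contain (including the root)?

1. q=(17,17) nearest=0 d=16 new=(7,6) → add node 1 parent=0 cost=5
2. q=(16,6) nearest=1 d=9 new=(12,6) → blocked by [9,14]×[1,6], reject
3. q=(13,0) nearest=1 d=6 new=(12,1) → blocked by [9,14]×[1,6], reject
4. q=(19,13) nearest=1 d=12 new=(12,11) → add node 2 parent=1 cost=10
5. q=(2,5) nearest=0 d=4 new=(2,5) → add node 3 parent=0 cost=4
6. q=(3,20) nearest=2 d=9 new=(7,16) → add node 4 parent=2 cost=15
7. q=(13,5) nearest=1 d=6 new=(12,5) → blocked by [9,14]×[1,6], reject

Node count: 5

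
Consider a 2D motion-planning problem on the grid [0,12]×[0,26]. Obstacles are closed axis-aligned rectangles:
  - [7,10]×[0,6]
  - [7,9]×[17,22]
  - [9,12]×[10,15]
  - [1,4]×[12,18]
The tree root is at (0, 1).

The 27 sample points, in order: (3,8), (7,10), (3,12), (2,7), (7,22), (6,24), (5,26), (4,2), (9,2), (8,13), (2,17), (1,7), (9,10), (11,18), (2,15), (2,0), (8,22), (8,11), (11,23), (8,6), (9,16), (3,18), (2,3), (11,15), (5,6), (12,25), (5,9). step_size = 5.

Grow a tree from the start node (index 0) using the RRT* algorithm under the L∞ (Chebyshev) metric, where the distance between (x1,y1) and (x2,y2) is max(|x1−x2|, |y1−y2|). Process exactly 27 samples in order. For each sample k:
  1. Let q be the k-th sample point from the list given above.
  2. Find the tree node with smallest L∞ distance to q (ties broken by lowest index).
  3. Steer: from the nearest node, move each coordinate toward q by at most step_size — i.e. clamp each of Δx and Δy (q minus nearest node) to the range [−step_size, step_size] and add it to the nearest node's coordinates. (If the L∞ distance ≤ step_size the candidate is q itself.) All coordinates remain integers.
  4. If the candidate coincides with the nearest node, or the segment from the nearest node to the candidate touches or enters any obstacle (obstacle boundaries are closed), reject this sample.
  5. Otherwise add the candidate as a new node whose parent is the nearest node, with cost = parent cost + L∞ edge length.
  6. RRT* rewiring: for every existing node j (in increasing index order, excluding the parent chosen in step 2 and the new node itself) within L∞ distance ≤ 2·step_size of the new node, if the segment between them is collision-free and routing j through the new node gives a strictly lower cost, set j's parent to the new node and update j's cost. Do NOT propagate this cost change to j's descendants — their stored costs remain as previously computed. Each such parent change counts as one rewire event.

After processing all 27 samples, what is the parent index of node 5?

Parent of node 5: 4

1. q=(3,8) nearest=0 d=7 new=(3,6) → add node 1 parent=0 cost=5
2. q=(7,10) nearest=1 d=4 new=(7,10) → add node 2 parent=1 cost=9
3. q=(3,12) nearest=2 d=4 new=(3,12) → blocked by [1,4]×[12,18], reject
4. q=(2,7) nearest=1 d=1 new=(2,7) → add node 3 parent=1 cost=6
5. q=(7,22) nearest=2 d=12 new=(7,15) → add node 4 parent=2 cost=14
6. q=(6,24) nearest=4 d=9 new=(6,20) → add node 5 parent=4 cost=19
7. q=(5,26) nearest=5 d=6 new=(5,25) → add node 6 parent=5 cost=24
8. q=(4,2) nearest=0 d=4 new=(4,2) → add node 7 parent=0 cost=4
9. q=(9,2) nearest=7 d=5 new=(9,2) → blocked by [7,10]×[0,6], reject
10. q=(8,13) nearest=4 d=2 new=(8,13) → add node 8 parent=4 cost=16
11. q=(2,17) nearest=5 d=4 new=(2,17) → blocked by [1,4]×[12,18], reject
12. q=(1,7) nearest=3 d=1 new=(1,7) → add node 9 parent=3 cost=7; rewire 8→9 (14<16)
13. q=(9,10) nearest=2 d=2 new=(9,10) → blocked by [9,12]×[10,15], reject
14. q=(11,18) nearest=4 d=4 new=(11,18) → add node 10 parent=4 cost=18
15. q=(2,15) nearest=2 d=5 new=(2,15) → blocked by [1,4]×[12,18], reject
16. q=(2,0) nearest=0 d=2 new=(2,0) → add node 11 parent=0 cost=2
17. q=(8,22) nearest=5 d=2 new=(8,22) → blocked by [7,9]×[17,22], reject
18. q=(8,11) nearest=2 d=1 new=(8,11) → add node 12 parent=2 cost=10; rewire 8→12 (12<14)
19. q=(11,23) nearest=5 d=5 new=(11,23) → blocked by [7,9]×[17,22], reject
20. q=(8,6) nearest=2 d=4 new=(8,6) → blocked by [7,10]×[0,6], reject
21. q=(9,16) nearest=4 d=2 new=(9,16) → add node 13 parent=4 cost=16
22. q=(3,18) nearest=5 d=3 new=(3,18) → blocked by [1,4]×[12,18], reject
23. q=(2,3) nearest=0 d=2 new=(2,3) → add node 14 parent=0 cost=2; rewire 9→14 (6<7)
24. q=(11,15) nearest=13 d=2 new=(11,15) → blocked by [9,12]×[10,15], reject
25. q=(5,6) nearest=1 d=2 new=(5,6) → add node 15 parent=1 cost=7
26. q=(12,25) nearest=5 d=6 new=(11,25) → blocked by [7,9]×[17,22], reject
27. q=(5,9) nearest=2 d=2 new=(5,9) → add node 16 parent=2 cost=11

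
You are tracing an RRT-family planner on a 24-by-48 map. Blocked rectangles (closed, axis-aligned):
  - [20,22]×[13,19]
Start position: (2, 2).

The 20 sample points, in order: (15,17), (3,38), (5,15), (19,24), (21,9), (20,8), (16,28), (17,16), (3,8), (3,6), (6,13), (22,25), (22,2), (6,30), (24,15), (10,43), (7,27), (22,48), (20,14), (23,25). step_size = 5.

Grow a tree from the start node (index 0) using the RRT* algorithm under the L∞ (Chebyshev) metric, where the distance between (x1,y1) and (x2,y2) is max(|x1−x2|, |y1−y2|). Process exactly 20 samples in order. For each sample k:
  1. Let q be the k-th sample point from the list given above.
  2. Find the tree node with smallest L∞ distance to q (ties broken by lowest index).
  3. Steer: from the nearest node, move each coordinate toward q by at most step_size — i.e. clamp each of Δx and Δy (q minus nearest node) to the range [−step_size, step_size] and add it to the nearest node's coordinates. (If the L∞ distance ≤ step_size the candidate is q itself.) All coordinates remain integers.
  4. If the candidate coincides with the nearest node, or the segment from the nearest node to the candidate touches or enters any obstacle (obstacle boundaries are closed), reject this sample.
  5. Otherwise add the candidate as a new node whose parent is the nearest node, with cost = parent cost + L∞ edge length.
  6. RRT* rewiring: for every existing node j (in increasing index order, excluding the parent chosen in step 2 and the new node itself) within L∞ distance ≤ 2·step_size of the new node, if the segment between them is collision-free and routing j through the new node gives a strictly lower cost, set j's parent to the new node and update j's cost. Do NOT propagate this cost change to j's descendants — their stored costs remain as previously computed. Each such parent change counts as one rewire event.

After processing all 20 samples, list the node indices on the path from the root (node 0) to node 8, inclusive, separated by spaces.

Path: 0 1 2 3 4 5 8

1. q=(15,17) nearest=0 d=15 new=(7,7) → add node 1 parent=0 cost=5
2. q=(3,38) nearest=1 d=31 new=(3,12) → add node 2 parent=1 cost=10
3. q=(5,15) nearest=2 d=3 new=(5,15) → add node 3 parent=2 cost=13
4. q=(19,24) nearest=3 d=14 new=(10,20) → add node 4 parent=3 cost=18
5. q=(21,9) nearest=4 d=11 new=(15,15) → add node 5 parent=4 cost=23
6. q=(20,8) nearest=5 d=7 new=(20,10) → add node 6 parent=5 cost=28
7. q=(16,28) nearest=4 d=8 new=(15,25) → add node 7 parent=4 cost=23
8. q=(17,16) nearest=5 d=2 new=(17,16) → add node 8 parent=5 cost=25
9. q=(3,8) nearest=1 d=4 new=(3,8) → add node 9 parent=1 cost=9
10. q=(3,6) nearest=9 d=2 new=(3,6) → add node 10 parent=9 cost=11
11. q=(6,13) nearest=3 d=2 new=(6,13) → add node 11 parent=3 cost=15
12. q=(22,25) nearest=7 d=7 new=(20,25) → add node 12 parent=7 cost=28
13. q=(22,2) nearest=6 d=8 new=(22,5) → add node 13 parent=6 cost=33
14. q=(6,30) nearest=7 d=9 new=(10,30) → add node 14 parent=7 cost=28
15. q=(24,15) nearest=6 d=5 new=(24,15) → add node 15 parent=6 cost=33
16. q=(10,43) nearest=14 d=13 new=(10,35) → add node 16 parent=14 cost=33
17. q=(7,27) nearest=14 d=3 new=(7,27) → add node 17 parent=14 cost=31
18. q=(22,48) nearest=16 d=13 new=(15,40) → add node 18 parent=16 cost=38
19. q=(20,14) nearest=8 d=3 new=(20,14) → blocked by [20,22]×[13,19], reject
20. q=(23,25) nearest=12 d=3 new=(23,25) → add node 19 parent=12 cost=31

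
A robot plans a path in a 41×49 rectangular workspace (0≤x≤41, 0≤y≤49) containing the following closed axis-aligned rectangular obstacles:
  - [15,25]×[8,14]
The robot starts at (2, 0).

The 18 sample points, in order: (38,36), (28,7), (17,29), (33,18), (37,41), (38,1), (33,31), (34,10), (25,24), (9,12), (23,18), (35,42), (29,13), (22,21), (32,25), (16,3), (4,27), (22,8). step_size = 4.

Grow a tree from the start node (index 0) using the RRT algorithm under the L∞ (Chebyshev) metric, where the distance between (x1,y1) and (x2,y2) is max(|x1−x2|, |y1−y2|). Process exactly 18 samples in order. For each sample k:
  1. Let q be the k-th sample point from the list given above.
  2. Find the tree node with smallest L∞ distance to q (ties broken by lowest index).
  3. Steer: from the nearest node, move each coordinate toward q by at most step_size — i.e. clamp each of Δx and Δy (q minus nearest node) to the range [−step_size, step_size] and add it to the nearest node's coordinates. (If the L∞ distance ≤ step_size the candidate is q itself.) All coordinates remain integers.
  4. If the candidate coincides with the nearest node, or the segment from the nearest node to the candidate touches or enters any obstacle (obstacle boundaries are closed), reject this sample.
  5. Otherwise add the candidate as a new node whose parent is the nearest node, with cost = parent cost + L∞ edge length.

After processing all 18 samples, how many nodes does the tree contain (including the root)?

Node count: 7

1. q=(38,36) nearest=0 d=36 new=(6,4) → add node 1 parent=0 cost=4
2. q=(28,7) nearest=1 d=22 new=(10,7) → add node 2 parent=1 cost=8
3. q=(17,29) nearest=2 d=22 new=(14,11) → add node 3 parent=2 cost=12
4. q=(33,18) nearest=3 d=19 new=(18,15) → blocked by [15,25]×[8,14], reject
5. q=(37,41) nearest=3 d=30 new=(18,15) → blocked by [15,25]×[8,14], reject
6. q=(38,1) nearest=3 d=24 new=(18,7) → blocked by [15,25]×[8,14], reject
7. q=(33,31) nearest=3 d=20 new=(18,15) → blocked by [15,25]×[8,14], reject
8. q=(34,10) nearest=3 d=20 new=(18,10) → blocked by [15,25]×[8,14], reject
9. q=(25,24) nearest=3 d=13 new=(18,15) → blocked by [15,25]×[8,14], reject
10. q=(9,12) nearest=2 d=5 new=(9,11) → add node 4 parent=2 cost=12
11. q=(23,18) nearest=3 d=9 new=(18,15) → blocked by [15,25]×[8,14], reject
12. q=(35,42) nearest=3 d=31 new=(18,15) → blocked by [15,25]×[8,14], reject
13. q=(29,13) nearest=3 d=15 new=(18,13) → blocked by [15,25]×[8,14], reject
14. q=(22,21) nearest=3 d=10 new=(18,15) → blocked by [15,25]×[8,14], reject
15. q=(32,25) nearest=3 d=18 new=(18,15) → blocked by [15,25]×[8,14], reject
16. q=(16,3) nearest=2 d=6 new=(14,3) → add node 5 parent=2 cost=12
17. q=(4,27) nearest=3 d=16 new=(10,15) → add node 6 parent=3 cost=16
18. q=(22,8) nearest=3 d=8 new=(18,8) → blocked by [15,25]×[8,14], reject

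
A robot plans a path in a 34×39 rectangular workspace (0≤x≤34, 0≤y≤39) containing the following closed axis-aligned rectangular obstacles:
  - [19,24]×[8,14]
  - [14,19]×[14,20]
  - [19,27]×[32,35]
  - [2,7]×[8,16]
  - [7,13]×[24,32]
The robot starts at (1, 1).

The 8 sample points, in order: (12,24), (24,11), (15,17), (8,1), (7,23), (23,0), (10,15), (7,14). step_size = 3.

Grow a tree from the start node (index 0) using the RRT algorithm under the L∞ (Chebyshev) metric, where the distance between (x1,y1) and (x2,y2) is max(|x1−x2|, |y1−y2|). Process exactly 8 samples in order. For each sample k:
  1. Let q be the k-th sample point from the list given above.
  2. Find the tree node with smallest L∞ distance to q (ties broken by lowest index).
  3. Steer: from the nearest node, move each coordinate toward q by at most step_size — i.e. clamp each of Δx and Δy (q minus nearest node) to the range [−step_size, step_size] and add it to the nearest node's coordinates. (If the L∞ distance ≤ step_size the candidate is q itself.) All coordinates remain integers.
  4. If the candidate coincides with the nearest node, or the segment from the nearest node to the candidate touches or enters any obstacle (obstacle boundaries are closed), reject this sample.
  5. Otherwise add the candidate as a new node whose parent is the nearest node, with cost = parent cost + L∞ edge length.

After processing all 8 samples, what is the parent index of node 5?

Parent of node 5: 3

1. q=(12,24) nearest=0 d=23 new=(4,4) → add node 1 parent=0 cost=3
2. q=(24,11) nearest=1 d=20 new=(7,7) → add node 2 parent=1 cost=6
3. q=(15,17) nearest=2 d=10 new=(10,10) → add node 3 parent=2 cost=9
4. q=(8,1) nearest=1 d=4 new=(7,1) → add node 4 parent=1 cost=6
5. q=(7,23) nearest=3 d=13 new=(7,13) → blocked by [2,7]×[8,16], reject
6. q=(23,0) nearest=3 d=13 new=(13,7) → add node 5 parent=3 cost=12
7. q=(10,15) nearest=3 d=5 new=(10,13) → add node 6 parent=3 cost=12
8. q=(7,14) nearest=6 d=3 new=(7,14) → blocked by [2,7]×[8,16], reject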